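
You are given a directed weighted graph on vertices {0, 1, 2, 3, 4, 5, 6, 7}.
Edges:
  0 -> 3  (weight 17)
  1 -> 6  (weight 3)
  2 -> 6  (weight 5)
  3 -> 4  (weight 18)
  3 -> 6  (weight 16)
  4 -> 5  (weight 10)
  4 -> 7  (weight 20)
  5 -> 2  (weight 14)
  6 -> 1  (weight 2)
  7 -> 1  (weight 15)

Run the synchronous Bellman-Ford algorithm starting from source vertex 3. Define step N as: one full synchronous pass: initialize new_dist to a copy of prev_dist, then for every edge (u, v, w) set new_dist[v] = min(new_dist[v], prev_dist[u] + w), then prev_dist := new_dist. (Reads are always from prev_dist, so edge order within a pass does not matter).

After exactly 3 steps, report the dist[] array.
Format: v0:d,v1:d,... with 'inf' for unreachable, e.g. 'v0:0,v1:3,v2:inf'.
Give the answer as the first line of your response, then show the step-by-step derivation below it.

v0:inf,v1:18,v2:42,v3:0,v4:18,v5:28,v6:16,v7:38

step 1: dist = v0:inf,v1:inf,v2:inf,v3:0,v4:18,v5:inf,v6:16,v7:inf
step 2: dist = v0:inf,v1:18,v2:inf,v3:0,v4:18,v5:28,v6:16,v7:38
step 3: dist = v0:inf,v1:18,v2:42,v3:0,v4:18,v5:28,v6:16,v7:38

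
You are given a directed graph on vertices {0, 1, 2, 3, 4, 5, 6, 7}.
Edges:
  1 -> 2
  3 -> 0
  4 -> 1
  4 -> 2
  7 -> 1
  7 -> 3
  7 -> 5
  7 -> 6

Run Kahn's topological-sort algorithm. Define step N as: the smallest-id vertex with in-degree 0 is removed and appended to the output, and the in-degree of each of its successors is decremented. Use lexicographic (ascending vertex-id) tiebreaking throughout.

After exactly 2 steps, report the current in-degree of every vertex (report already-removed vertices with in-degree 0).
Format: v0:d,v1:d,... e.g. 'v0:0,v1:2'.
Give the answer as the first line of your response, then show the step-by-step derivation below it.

v0:1,v1:0,v2:1,v3:0,v4:0,v5:0,v6:0,v7:0

step 1: output 4; order=[4]; indeg=(1,1,1,1,0,1,1,0)
step 2: output 7; order=[4,7]; indeg=(1,0,1,0,0,0,0,0)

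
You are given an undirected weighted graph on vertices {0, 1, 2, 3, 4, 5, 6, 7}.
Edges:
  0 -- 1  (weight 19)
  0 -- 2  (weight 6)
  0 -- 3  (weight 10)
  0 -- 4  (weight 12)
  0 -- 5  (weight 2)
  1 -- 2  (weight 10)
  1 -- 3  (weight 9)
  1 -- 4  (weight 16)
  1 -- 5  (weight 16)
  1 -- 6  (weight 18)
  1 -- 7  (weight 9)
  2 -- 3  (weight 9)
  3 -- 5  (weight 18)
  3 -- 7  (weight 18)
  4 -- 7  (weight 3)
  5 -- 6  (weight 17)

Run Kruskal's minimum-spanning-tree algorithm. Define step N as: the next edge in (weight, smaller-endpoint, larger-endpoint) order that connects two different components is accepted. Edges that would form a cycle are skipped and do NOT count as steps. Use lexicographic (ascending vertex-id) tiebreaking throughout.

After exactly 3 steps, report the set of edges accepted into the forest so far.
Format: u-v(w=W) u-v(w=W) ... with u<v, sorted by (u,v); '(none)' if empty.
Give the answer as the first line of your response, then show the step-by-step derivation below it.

0-2(w=6) 0-5(w=2) 4-7(w=3)

step 1: add edge 0-5 (w=2); MST = {0-5(w=2)}
step 2: add edge 4-7 (w=3); MST = {0-5(w=2) 4-7(w=3)}
step 3: add edge 0-2 (w=6); MST = {0-2(w=6) 0-5(w=2) 4-7(w=3)}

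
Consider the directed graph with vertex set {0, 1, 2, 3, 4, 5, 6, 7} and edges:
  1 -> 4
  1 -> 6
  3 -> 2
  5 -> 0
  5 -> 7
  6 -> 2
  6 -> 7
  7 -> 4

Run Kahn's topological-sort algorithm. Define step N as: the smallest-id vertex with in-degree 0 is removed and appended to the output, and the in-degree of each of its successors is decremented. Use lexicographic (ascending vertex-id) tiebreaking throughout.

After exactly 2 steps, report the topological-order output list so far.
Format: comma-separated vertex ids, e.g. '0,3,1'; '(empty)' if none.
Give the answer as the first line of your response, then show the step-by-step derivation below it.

1,3

step 1: output 1; order=[1]; indeg=(1,0,2,0,1,0,0,2)
step 2: output 3; order=[1,3]; indeg=(1,0,1,0,1,0,0,2)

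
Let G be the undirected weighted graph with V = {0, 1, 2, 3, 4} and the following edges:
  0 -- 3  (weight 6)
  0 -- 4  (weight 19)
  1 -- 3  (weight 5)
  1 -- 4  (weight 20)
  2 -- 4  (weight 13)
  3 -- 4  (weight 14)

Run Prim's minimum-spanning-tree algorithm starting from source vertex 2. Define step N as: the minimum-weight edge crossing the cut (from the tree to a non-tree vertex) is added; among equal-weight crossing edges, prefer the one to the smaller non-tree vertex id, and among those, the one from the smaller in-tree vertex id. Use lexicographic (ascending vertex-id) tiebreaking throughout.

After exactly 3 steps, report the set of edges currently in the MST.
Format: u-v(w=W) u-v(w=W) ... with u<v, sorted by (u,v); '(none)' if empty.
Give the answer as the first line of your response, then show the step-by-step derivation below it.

1-3(w=5) 2-4(w=13) 3-4(w=14)

step 1: add edge 2-4 (w=13); MST = {2-4(w=13)}
step 2: add edge 3-4 (w=14); MST = {2-4(w=13) 3-4(w=14)}
step 3: add edge 1-3 (w=5); MST = {1-3(w=5) 2-4(w=13) 3-4(w=14)}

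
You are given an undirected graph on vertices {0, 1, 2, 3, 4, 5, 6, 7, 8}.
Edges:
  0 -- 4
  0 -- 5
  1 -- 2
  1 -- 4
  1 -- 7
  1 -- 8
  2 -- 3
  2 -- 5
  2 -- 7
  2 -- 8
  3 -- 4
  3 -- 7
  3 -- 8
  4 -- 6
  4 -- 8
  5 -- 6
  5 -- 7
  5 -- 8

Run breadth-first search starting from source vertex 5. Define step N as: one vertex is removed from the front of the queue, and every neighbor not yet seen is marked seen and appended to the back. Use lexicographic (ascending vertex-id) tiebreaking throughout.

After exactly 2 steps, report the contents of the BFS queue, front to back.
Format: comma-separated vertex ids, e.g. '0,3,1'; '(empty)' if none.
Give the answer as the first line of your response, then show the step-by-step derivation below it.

2,6,7,8,4

step 1: dequeue 5; queue=[0,2,6,7,8]; order=5
step 2: dequeue 0; queue=[2,6,7,8,4]; order=5,0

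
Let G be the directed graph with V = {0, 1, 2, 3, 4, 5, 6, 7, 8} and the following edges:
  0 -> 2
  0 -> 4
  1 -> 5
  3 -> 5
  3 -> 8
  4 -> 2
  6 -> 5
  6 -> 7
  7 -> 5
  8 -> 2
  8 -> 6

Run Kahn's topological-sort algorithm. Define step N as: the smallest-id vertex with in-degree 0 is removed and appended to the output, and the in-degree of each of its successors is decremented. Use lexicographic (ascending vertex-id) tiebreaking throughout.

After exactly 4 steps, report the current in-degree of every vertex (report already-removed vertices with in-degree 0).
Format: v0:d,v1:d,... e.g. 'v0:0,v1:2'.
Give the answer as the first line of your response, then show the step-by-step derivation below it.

v0:0,v1:0,v2:1,v3:0,v4:0,v5:2,v6:1,v7:1,v8:0

step 1: output 0; order=[0]; indeg=(0,0,2,0,0,4,1,1,1)
step 2: output 1; order=[0,1]; indeg=(0,0,2,0,0,3,1,1,1)
step 3: output 3; order=[0,1,3]; indeg=(0,0,2,0,0,2,1,1,0)
step 4: output 4; order=[0,1,3,4]; indeg=(0,0,1,0,0,2,1,1,0)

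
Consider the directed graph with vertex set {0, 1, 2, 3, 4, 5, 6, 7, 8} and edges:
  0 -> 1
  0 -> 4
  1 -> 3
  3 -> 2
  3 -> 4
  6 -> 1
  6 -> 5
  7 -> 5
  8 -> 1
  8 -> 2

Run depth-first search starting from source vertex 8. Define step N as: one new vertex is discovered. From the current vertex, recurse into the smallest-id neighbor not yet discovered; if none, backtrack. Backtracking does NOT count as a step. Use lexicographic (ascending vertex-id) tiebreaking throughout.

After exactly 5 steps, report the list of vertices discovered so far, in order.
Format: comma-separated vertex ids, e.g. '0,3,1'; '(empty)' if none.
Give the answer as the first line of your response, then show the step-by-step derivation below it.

8,1,3,2,4

step 1: discover 8; path=8; order=8
step 2: discover 1; path=8>1; order=8,1
step 3: discover 3; path=8>1>3; order=8,1,3
step 4: discover 2; path=8>1>3>2; order=8,1,3,2
step 5: discover 4; path=8>1>3>4; order=8,1,3,2,4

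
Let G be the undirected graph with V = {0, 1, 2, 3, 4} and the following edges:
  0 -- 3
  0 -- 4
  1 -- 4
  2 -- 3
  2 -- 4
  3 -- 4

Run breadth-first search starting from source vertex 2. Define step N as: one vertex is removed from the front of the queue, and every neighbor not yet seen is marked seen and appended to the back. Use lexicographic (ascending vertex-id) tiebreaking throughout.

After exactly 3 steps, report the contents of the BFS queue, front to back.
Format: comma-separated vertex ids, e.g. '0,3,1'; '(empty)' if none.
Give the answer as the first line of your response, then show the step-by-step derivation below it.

0,1

step 1: dequeue 2; queue=[3,4]; order=2
step 2: dequeue 3; queue=[4,0]; order=2,3
step 3: dequeue 4; queue=[0,1]; order=2,3,4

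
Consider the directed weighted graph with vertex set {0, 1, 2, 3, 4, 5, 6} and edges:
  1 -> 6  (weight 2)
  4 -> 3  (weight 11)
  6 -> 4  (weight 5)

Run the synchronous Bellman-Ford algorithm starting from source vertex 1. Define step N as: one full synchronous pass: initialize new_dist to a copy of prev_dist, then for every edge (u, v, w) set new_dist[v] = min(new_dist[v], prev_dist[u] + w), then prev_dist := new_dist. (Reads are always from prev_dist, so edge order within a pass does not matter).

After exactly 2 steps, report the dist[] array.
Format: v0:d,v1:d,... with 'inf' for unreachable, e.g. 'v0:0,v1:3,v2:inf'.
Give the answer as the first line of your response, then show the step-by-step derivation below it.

v0:inf,v1:0,v2:inf,v3:inf,v4:7,v5:inf,v6:2

step 1: dist = v0:inf,v1:0,v2:inf,v3:inf,v4:inf,v5:inf,v6:2
step 2: dist = v0:inf,v1:0,v2:inf,v3:inf,v4:7,v5:inf,v6:2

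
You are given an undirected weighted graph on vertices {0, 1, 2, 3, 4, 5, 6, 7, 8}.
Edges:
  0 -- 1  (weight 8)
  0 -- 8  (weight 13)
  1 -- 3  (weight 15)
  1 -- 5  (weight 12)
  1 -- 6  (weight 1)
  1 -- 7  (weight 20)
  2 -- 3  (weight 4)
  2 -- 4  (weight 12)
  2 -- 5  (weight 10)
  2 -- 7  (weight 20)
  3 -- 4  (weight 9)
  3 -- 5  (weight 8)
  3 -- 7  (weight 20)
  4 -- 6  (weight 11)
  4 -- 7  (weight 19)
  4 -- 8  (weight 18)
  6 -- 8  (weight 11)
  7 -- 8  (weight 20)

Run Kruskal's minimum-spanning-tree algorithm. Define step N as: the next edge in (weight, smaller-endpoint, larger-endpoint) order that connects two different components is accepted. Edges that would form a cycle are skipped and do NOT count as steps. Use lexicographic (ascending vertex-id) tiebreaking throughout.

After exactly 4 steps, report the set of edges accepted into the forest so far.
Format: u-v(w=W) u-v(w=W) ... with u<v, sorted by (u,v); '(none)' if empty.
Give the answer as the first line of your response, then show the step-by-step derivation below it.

0-1(w=8) 1-6(w=1) 2-3(w=4) 3-5(w=8)

step 1: add edge 1-6 (w=1); MST = {1-6(w=1)}
step 2: add edge 2-3 (w=4); MST = {1-6(w=1) 2-3(w=4)}
step 3: add edge 0-1 (w=8); MST = {0-1(w=8) 1-6(w=1) 2-3(w=4)}
step 4: add edge 3-5 (w=8); MST = {0-1(w=8) 1-6(w=1) 2-3(w=4) 3-5(w=8)}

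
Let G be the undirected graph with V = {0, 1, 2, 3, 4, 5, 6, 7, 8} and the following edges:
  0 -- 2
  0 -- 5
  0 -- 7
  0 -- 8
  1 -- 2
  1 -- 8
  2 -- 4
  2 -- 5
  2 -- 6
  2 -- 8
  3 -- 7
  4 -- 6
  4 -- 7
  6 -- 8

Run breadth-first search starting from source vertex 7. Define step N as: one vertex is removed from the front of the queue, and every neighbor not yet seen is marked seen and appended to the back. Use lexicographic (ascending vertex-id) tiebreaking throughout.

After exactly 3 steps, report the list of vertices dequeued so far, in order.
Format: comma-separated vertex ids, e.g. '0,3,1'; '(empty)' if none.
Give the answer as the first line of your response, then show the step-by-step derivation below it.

7,0,3

step 1: dequeue 7; queue=[0,3,4]; order=7
step 2: dequeue 0; queue=[3,4,2,5,8]; order=7,0
step 3: dequeue 3; queue=[4,2,5,8]; order=7,0,3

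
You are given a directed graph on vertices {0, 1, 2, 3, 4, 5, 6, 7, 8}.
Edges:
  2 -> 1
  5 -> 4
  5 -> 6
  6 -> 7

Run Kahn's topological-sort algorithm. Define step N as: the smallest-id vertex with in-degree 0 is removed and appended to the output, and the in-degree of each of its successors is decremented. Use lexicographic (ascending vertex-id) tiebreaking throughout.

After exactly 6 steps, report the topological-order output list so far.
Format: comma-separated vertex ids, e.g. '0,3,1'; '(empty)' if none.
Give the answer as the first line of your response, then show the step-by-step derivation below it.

0,2,1,3,5,4

step 1: output 0; order=[0]; indeg=(0,1,0,0,1,0,1,1,0)
step 2: output 2; order=[0,2]; indeg=(0,0,0,0,1,0,1,1,0)
step 3: output 1; order=[0,2,1]; indeg=(0,0,0,0,1,0,1,1,0)
step 4: output 3; order=[0,2,1,3]; indeg=(0,0,0,0,1,0,1,1,0)
step 5: output 5; order=[0,2,1,3,5]; indeg=(0,0,0,0,0,0,0,1,0)
step 6: output 4; order=[0,2,1,3,5,4]; indeg=(0,0,0,0,0,0,0,1,0)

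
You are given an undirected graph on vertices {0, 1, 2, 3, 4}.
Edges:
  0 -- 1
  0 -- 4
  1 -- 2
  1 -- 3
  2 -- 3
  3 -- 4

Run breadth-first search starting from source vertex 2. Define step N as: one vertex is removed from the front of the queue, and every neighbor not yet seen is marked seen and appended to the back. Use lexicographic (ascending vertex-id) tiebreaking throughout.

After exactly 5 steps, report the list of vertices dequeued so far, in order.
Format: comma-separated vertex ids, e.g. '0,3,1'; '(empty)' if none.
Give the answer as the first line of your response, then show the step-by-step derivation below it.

2,1,3,0,4

step 1: dequeue 2; queue=[1,3]; order=2
step 2: dequeue 1; queue=[3,0]; order=2,1
step 3: dequeue 3; queue=[0,4]; order=2,1,3
step 4: dequeue 0; queue=[4]; order=2,1,3,0
step 5: dequeue 4; queue=[(empty)]; order=2,1,3,0,4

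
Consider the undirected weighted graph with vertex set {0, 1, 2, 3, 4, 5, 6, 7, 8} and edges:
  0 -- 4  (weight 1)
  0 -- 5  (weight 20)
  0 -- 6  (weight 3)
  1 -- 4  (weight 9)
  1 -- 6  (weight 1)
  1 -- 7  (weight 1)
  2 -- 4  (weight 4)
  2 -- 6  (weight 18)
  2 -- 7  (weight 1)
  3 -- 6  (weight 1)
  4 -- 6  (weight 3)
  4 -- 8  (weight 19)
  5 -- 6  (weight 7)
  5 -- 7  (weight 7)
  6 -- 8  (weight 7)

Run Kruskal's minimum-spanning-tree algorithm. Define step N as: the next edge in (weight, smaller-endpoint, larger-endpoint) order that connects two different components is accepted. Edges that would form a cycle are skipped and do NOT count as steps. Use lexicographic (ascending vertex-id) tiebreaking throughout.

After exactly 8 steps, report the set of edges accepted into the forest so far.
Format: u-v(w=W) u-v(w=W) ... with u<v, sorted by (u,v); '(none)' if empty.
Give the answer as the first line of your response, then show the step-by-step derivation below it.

0-4(w=1) 0-6(w=3) 1-6(w=1) 1-7(w=1) 2-7(w=1) 3-6(w=1) 5-6(w=7) 6-8(w=7)

step 1: add edge 0-4 (w=1); MST = {0-4(w=1)}
step 2: add edge 1-6 (w=1); MST = {0-4(w=1) 1-6(w=1)}
step 3: add edge 1-7 (w=1); MST = {0-4(w=1) 1-6(w=1) 1-7(w=1)}
step 4: add edge 2-7 (w=1); MST = {0-4(w=1) 1-6(w=1) 1-7(w=1) 2-7(w=1)}
step 5: add edge 3-6 (w=1); MST = {0-4(w=1) 1-6(w=1) 1-7(w=1) 2-7(w=1) 3-6(w=1)}
step 6: add edge 0-6 (w=3); MST = {0-4(w=1) 0-6(w=3) 1-6(w=1) 1-7(w=1) 2-7(w=1) 3-6(w=1)}
step 7: add edge 5-6 (w=7); MST = {0-4(w=1) 0-6(w=3) 1-6(w=1) 1-7(w=1) 2-7(w=1) 3-6(w=1) 5-6(w=7)}
step 8: add edge 6-8 (w=7); MST = {0-4(w=1) 0-6(w=3) 1-6(w=1) 1-7(w=1) 2-7(w=1) 3-6(w=1) 5-6(w=7) 6-8(w=7)}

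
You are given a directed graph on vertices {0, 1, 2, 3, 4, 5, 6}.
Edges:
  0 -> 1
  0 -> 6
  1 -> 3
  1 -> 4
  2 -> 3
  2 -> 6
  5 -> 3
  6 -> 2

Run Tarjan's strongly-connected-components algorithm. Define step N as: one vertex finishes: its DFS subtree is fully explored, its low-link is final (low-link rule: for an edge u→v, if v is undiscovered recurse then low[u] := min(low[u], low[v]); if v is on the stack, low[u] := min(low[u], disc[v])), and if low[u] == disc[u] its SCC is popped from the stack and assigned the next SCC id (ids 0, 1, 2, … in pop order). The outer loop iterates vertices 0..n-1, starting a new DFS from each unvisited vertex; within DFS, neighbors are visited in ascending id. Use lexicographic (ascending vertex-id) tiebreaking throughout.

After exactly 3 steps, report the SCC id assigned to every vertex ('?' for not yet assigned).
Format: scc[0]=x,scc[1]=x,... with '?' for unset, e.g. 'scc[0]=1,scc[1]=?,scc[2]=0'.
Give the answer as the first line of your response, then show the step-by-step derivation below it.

scc[0]=?,scc[1]=2,scc[2]=?,scc[3]=0,scc[4]=1,scc[5]=?,scc[6]=?

step 1: low=(low[0]=0,low[1]=1,low[2]=?,low[3]=2,low[4]=?,low[5]=?,low[6]=?); scc=(scc[0]=?,scc[1]=?,scc[2]=?,scc[3]=0,scc[4]=?,scc[5]=?,scc[6]=?)
step 2: low=(low[0]=0,low[1]=1,low[2]=?,low[3]=2,low[4]=3,low[5]=?,low[6]=?); scc=(scc[0]=?,scc[1]=?,scc[2]=?,scc[3]=0,scc[4]=1,scc[5]=?,scc[6]=?)
step 3: low=(low[0]=0,low[1]=1,low[2]=?,low[3]=2,low[4]=3,low[5]=?,low[6]=?); scc=(scc[0]=?,scc[1]=2,scc[2]=?,scc[3]=0,scc[4]=1,scc[5]=?,scc[6]=?)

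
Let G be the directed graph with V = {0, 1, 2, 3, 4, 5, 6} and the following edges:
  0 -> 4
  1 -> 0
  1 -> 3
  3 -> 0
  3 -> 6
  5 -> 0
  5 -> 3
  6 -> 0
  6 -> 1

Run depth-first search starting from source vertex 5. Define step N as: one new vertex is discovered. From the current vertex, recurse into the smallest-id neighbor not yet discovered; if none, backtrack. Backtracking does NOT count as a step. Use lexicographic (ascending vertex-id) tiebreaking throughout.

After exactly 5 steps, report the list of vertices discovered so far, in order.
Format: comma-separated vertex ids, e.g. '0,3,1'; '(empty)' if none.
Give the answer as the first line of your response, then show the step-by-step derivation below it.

5,0,4,3,6

step 1: discover 5; path=5; order=5
step 2: discover 0; path=5>0; order=5,0
step 3: discover 4; path=5>0>4; order=5,0,4
step 4: discover 3; path=5>3; order=5,0,4,3
step 5: discover 6; path=5>3>6; order=5,0,4,3,6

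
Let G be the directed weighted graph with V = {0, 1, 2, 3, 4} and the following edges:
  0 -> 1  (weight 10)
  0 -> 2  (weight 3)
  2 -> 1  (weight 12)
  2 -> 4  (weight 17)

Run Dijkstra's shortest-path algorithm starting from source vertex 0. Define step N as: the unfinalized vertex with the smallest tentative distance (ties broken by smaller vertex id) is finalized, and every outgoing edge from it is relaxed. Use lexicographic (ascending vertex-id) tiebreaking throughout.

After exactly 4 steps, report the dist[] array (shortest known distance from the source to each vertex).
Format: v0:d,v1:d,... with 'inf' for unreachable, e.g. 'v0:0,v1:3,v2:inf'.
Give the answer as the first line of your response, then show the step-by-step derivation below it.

v0:0,v1:10,v2:3,v3:inf,v4:20

step 1: dist = v0:0,v1:10,v2:3,v3:inf,v4:inf
step 2: dist = v0:0,v1:10,v2:3,v3:inf,v4:20
step 3: dist = v0:0,v1:10,v2:3,v3:inf,v4:20
step 4: dist = v0:0,v1:10,v2:3,v3:inf,v4:20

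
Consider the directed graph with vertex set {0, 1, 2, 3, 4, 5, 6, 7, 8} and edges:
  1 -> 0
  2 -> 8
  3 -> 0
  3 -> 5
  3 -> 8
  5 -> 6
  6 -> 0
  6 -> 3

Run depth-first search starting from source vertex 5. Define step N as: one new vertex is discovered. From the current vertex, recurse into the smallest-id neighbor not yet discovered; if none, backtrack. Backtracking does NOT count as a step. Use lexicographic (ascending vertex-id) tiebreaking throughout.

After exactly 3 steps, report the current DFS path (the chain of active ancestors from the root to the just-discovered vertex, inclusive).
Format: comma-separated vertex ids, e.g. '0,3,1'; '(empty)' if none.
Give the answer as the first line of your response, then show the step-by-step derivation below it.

5,6,0

step 1: discover 5; path=5; order=5
step 2: discover 6; path=5>6; order=5,6
step 3: discover 0; path=5>6>0; order=5,6,0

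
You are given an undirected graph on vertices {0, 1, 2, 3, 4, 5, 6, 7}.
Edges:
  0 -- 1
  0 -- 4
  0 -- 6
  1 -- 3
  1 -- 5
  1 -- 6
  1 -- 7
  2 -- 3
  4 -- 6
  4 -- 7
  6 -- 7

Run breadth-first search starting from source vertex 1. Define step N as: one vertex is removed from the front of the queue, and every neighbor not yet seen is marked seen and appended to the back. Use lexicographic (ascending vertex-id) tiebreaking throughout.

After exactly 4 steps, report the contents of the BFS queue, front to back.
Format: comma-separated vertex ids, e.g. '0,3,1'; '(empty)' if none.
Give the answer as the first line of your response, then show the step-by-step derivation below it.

6,7,4,2

step 1: dequeue 1; queue=[0,3,5,6,7]; order=1
step 2: dequeue 0; queue=[3,5,6,7,4]; order=1,0
step 3: dequeue 3; queue=[5,6,7,4,2]; order=1,0,3
step 4: dequeue 5; queue=[6,7,4,2]; order=1,0,3,5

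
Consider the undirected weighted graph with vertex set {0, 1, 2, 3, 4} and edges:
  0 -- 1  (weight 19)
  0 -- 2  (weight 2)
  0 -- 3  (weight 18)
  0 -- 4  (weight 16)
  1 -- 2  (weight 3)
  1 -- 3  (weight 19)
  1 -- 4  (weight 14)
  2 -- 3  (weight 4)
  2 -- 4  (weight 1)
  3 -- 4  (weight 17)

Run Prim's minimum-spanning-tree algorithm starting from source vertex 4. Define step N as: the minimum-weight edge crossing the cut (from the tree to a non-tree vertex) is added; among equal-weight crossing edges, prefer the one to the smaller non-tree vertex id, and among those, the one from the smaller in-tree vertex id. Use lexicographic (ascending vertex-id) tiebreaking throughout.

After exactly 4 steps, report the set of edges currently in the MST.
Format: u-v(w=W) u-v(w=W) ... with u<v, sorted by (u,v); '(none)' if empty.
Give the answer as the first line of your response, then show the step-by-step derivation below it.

0-2(w=2) 1-2(w=3) 2-3(w=4) 2-4(w=1)

step 1: add edge 2-4 (w=1); MST = {2-4(w=1)}
step 2: add edge 0-2 (w=2); MST = {0-2(w=2) 2-4(w=1)}
step 3: add edge 1-2 (w=3); MST = {0-2(w=2) 1-2(w=3) 2-4(w=1)}
step 4: add edge 2-3 (w=4); MST = {0-2(w=2) 1-2(w=3) 2-3(w=4) 2-4(w=1)}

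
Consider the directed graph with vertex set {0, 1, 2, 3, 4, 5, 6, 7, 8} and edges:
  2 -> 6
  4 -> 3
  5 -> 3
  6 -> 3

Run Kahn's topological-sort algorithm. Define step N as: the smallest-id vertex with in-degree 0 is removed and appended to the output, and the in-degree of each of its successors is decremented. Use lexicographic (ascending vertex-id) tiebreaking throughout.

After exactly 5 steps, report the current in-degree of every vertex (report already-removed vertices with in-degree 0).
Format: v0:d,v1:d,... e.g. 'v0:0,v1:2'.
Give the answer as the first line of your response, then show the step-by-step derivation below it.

v0:0,v1:0,v2:0,v3:1,v4:0,v5:0,v6:0,v7:0,v8:0

step 1: output 0; order=[0]; indeg=(0,0,0,3,0,0,1,0,0)
step 2: output 1; order=[0,1]; indeg=(0,0,0,3,0,0,1,0,0)
step 3: output 2; order=[0,1,2]; indeg=(0,0,0,3,0,0,0,0,0)
step 4: output 4; order=[0,1,2,4]; indeg=(0,0,0,2,0,0,0,0,0)
step 5: output 5; order=[0,1,2,4,5]; indeg=(0,0,0,1,0,0,0,0,0)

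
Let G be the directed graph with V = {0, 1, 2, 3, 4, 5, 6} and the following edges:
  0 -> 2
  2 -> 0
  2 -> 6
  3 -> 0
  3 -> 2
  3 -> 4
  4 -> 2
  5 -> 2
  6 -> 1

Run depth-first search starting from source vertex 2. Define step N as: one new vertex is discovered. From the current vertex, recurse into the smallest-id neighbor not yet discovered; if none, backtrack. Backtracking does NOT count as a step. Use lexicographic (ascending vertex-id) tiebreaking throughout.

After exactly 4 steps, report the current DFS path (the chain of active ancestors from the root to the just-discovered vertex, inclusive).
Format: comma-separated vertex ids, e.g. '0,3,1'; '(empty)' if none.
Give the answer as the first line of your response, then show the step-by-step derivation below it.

2,6,1

step 1: discover 2; path=2; order=2
step 2: discover 0; path=2>0; order=2,0
step 3: discover 6; path=2>6; order=2,0,6
step 4: discover 1; path=2>6>1; order=2,0,6,1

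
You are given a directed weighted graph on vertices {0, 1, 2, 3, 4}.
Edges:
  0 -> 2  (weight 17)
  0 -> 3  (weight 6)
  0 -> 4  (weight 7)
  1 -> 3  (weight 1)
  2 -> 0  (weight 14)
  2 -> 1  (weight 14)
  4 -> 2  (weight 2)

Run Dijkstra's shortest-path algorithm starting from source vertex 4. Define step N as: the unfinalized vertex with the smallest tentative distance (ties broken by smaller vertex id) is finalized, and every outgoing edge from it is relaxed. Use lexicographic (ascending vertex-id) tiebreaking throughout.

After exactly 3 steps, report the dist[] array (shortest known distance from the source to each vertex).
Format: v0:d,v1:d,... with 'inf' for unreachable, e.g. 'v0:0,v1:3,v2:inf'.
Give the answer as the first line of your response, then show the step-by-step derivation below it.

v0:16,v1:16,v2:2,v3:22,v4:0

step 1: dist = v0:inf,v1:inf,v2:2,v3:inf,v4:0
step 2: dist = v0:16,v1:16,v2:2,v3:inf,v4:0
step 3: dist = v0:16,v1:16,v2:2,v3:22,v4:0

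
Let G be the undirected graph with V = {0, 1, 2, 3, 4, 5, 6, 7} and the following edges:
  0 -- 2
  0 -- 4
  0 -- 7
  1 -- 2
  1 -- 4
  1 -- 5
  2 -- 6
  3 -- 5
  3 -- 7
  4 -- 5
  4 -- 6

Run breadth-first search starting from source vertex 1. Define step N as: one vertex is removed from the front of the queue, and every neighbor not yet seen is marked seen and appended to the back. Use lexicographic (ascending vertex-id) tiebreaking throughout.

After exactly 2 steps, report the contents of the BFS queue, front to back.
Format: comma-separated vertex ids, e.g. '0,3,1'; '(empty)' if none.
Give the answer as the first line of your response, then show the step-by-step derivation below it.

4,5,0,6

step 1: dequeue 1; queue=[2,4,5]; order=1
step 2: dequeue 2; queue=[4,5,0,6]; order=1,2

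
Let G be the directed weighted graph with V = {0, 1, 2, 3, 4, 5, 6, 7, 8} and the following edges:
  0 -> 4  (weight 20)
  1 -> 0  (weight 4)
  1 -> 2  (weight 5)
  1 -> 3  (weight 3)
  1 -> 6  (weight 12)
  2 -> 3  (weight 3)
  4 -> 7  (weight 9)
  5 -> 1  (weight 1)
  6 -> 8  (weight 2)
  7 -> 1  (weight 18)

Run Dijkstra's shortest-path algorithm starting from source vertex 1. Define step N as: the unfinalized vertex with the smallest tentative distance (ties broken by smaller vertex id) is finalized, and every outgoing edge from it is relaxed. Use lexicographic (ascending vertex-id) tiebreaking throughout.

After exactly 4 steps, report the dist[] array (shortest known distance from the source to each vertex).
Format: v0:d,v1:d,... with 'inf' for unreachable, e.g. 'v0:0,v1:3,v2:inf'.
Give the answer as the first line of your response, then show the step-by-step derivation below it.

v0:4,v1:0,v2:5,v3:3,v4:24,v5:inf,v6:12,v7:inf,v8:inf

step 1: dist = v0:4,v1:0,v2:5,v3:3,v4:inf,v5:inf,v6:12,v7:inf,v8:inf
step 2: dist = v0:4,v1:0,v2:5,v3:3,v4:inf,v5:inf,v6:12,v7:inf,v8:inf
step 3: dist = v0:4,v1:0,v2:5,v3:3,v4:24,v5:inf,v6:12,v7:inf,v8:inf
step 4: dist = v0:4,v1:0,v2:5,v3:3,v4:24,v5:inf,v6:12,v7:inf,v8:inf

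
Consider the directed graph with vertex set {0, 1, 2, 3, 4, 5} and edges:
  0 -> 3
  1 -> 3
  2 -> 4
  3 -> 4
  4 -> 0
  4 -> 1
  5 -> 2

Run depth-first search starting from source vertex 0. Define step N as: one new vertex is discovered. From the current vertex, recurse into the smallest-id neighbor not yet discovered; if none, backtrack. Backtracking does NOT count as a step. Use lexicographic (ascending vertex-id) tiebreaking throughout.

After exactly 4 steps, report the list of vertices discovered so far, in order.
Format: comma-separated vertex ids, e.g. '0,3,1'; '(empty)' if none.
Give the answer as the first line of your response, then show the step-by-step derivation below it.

0,3,4,1

step 1: discover 0; path=0; order=0
step 2: discover 3; path=0>3; order=0,3
step 3: discover 4; path=0>3>4; order=0,3,4
step 4: discover 1; path=0>3>4>1; order=0,3,4,1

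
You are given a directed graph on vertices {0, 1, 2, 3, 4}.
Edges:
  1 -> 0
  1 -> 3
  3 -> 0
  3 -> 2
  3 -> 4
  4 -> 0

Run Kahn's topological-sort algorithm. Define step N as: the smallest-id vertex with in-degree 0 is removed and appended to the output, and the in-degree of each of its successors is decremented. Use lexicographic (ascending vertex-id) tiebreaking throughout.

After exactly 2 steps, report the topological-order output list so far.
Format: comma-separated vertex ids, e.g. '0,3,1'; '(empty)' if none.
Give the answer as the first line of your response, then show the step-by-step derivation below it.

1,3

step 1: output 1; order=[1]; indeg=(2,0,1,0,1)
step 2: output 3; order=[1,3]; indeg=(1,0,0,0,0)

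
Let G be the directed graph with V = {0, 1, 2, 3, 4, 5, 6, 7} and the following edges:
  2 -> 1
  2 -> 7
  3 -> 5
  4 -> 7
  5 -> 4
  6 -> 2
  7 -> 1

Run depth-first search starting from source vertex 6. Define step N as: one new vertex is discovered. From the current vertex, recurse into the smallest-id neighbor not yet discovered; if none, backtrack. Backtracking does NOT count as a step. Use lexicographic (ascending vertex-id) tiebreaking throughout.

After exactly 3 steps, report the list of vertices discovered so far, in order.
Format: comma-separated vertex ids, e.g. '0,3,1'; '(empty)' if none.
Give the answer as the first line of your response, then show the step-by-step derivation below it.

6,2,1

step 1: discover 6; path=6; order=6
step 2: discover 2; path=6>2; order=6,2
step 3: discover 1; path=6>2>1; order=6,2,1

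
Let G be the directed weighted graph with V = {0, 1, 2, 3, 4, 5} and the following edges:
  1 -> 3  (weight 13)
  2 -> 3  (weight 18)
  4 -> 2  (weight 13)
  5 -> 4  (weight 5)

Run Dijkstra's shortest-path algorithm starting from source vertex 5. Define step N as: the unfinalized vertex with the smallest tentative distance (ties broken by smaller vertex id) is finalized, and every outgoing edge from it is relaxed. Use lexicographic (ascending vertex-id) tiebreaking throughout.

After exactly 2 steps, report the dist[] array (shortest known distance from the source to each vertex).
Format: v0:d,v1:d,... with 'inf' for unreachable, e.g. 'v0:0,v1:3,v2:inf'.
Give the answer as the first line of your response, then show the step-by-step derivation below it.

v0:inf,v1:inf,v2:18,v3:inf,v4:5,v5:0

step 1: dist = v0:inf,v1:inf,v2:inf,v3:inf,v4:5,v5:0
step 2: dist = v0:inf,v1:inf,v2:18,v3:inf,v4:5,v5:0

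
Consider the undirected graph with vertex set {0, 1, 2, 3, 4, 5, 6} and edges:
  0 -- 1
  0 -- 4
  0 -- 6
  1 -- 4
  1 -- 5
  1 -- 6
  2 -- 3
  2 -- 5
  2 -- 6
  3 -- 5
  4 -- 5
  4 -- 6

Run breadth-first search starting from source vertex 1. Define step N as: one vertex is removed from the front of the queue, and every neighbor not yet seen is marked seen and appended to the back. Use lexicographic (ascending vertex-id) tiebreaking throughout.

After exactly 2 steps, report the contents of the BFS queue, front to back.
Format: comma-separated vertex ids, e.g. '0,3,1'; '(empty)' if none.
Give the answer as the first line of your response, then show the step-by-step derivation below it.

4,5,6

step 1: dequeue 1; queue=[0,4,5,6]; order=1
step 2: dequeue 0; queue=[4,5,6]; order=1,0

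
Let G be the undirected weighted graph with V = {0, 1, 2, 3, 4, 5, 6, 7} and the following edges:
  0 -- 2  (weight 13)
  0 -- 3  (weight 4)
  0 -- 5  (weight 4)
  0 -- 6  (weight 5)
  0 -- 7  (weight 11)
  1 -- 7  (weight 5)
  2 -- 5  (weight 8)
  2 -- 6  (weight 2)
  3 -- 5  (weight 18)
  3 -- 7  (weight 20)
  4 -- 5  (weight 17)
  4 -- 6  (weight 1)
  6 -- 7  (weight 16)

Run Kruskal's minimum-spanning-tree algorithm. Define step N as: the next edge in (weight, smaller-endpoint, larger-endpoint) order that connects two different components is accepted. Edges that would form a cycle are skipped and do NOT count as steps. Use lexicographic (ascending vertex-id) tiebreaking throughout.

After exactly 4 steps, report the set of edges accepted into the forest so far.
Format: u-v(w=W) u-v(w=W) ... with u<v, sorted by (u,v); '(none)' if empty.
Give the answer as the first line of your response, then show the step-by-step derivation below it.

0-3(w=4) 0-5(w=4) 2-6(w=2) 4-6(w=1)

step 1: add edge 4-6 (w=1); MST = {4-6(w=1)}
step 2: add edge 2-6 (w=2); MST = {2-6(w=2) 4-6(w=1)}
step 3: add edge 0-3 (w=4); MST = {0-3(w=4) 2-6(w=2) 4-6(w=1)}
step 4: add edge 0-5 (w=4); MST = {0-3(w=4) 0-5(w=4) 2-6(w=2) 4-6(w=1)}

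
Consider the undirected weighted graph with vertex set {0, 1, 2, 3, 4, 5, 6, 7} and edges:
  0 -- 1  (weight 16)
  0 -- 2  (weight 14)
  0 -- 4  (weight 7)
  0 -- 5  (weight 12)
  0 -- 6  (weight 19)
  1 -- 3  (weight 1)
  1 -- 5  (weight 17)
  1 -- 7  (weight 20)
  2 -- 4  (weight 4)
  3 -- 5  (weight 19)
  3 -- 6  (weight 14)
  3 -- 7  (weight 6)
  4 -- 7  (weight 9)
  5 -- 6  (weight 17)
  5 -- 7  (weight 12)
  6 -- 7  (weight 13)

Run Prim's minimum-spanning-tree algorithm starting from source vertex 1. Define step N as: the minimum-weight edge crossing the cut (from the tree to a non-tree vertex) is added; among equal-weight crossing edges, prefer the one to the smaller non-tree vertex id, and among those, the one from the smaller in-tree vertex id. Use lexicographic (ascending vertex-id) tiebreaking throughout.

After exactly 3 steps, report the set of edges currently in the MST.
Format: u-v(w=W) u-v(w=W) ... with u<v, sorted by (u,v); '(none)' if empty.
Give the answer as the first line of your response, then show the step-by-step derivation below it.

1-3(w=1) 3-7(w=6) 4-7(w=9)

step 1: add edge 1-3 (w=1); MST = {1-3(w=1)}
step 2: add edge 3-7 (w=6); MST = {1-3(w=1) 3-7(w=6)}
step 3: add edge 4-7 (w=9); MST = {1-3(w=1) 3-7(w=6) 4-7(w=9)}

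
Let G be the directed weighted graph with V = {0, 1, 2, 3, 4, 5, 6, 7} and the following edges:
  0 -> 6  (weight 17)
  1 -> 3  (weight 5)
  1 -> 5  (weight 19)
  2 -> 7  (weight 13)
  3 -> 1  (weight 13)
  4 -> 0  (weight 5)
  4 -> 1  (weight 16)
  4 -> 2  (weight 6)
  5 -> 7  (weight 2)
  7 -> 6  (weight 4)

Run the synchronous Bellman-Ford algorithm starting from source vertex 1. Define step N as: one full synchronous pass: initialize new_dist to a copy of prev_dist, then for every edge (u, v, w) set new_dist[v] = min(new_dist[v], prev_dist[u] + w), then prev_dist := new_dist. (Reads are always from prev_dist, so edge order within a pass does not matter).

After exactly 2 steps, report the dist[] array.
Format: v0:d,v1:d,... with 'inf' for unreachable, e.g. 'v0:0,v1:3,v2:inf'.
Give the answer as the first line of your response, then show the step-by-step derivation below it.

v0:inf,v1:0,v2:inf,v3:5,v4:inf,v5:19,v6:inf,v7:21

step 1: dist = v0:inf,v1:0,v2:inf,v3:5,v4:inf,v5:19,v6:inf,v7:inf
step 2: dist = v0:inf,v1:0,v2:inf,v3:5,v4:inf,v5:19,v6:inf,v7:21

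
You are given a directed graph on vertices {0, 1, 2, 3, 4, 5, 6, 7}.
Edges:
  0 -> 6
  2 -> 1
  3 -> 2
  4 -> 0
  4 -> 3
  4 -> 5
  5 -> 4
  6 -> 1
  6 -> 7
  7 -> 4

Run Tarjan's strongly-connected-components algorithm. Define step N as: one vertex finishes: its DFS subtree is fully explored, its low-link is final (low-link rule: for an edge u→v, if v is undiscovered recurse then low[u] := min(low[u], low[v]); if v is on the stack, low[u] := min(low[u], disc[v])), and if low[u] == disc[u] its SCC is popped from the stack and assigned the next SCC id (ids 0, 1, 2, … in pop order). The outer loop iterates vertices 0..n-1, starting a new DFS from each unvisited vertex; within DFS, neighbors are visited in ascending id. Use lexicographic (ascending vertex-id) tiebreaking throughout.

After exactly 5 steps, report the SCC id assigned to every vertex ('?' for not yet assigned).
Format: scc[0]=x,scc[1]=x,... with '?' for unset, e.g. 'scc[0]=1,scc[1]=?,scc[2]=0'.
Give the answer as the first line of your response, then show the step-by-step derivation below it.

scc[0]=?,scc[1]=0,scc[2]=1,scc[3]=2,scc[4]=?,scc[5]=?,scc[6]=?,scc[7]=?

step 1: low=(low[0]=0,low[1]=2,low[2]=?,low[3]=?,low[4]=?,low[5]=?,low[6]=1,low[7]=?); scc=(scc[0]=?,scc[1]=0,scc[2]=?,scc[3]=?,scc[4]=?,scc[5]=?,scc[6]=?,scc[7]=?)
step 2: low=(low[0]=0,low[1]=2,low[2]=6,low[3]=5,low[4]=0,low[5]=?,low[6]=1,low[7]=3); scc=(scc[0]=?,scc[1]=0,scc[2]=1,scc[3]=?,scc[4]=?,scc[5]=?,scc[6]=?,scc[7]=?)
step 3: low=(low[0]=0,low[1]=2,low[2]=6,low[3]=5,low[4]=0,low[5]=?,low[6]=1,low[7]=3); scc=(scc[0]=?,scc[1]=0,scc[2]=1,scc[3]=2,scc[4]=?,scc[5]=?,scc[6]=?,scc[7]=?)
step 4: low=(low[0]=0,low[1]=2,low[2]=6,low[3]=5,low[4]=0,low[5]=4,low[6]=1,low[7]=3); scc=(scc[0]=?,scc[1]=0,scc[2]=1,scc[3]=2,scc[4]=?,scc[5]=?,scc[6]=?,scc[7]=?)
step 5: low=(low[0]=0,low[1]=2,low[2]=6,low[3]=5,low[4]=0,low[5]=4,low[6]=1,low[7]=3); scc=(scc[0]=?,scc[1]=0,scc[2]=1,scc[3]=2,scc[4]=?,scc[5]=?,scc[6]=?,scc[7]=?)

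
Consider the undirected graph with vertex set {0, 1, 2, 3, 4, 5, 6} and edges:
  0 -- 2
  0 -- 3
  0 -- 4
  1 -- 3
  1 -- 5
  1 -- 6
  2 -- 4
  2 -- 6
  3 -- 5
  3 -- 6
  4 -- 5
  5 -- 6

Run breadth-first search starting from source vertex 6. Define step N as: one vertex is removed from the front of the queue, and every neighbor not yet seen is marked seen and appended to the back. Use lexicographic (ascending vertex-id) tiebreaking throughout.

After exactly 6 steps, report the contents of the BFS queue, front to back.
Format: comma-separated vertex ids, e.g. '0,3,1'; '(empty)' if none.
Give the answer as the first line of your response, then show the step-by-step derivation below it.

4

step 1: dequeue 6; queue=[1,2,3,5]; order=6
step 2: dequeue 1; queue=[2,3,5]; order=6,1
step 3: dequeue 2; queue=[3,5,0,4]; order=6,1,2
step 4: dequeue 3; queue=[5,0,4]; order=6,1,2,3
step 5: dequeue 5; queue=[0,4]; order=6,1,2,3,5
step 6: dequeue 0; queue=[4]; order=6,1,2,3,5,0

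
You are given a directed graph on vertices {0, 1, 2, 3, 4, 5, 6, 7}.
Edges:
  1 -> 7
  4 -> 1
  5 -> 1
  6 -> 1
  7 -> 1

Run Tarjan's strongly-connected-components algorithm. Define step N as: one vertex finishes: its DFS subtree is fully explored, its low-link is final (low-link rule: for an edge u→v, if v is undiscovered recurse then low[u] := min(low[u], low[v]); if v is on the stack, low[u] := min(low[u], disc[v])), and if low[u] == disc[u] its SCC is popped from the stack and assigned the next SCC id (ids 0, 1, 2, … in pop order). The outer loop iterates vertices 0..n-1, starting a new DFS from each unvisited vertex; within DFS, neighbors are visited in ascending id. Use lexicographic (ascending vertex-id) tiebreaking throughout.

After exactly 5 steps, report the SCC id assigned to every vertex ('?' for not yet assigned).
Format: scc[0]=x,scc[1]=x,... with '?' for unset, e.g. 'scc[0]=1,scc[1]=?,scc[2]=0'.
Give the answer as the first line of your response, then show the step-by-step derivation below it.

scc[0]=0,scc[1]=1,scc[2]=2,scc[3]=3,scc[4]=?,scc[5]=?,scc[6]=?,scc[7]=1

step 1: low=(low[0]=0,low[1]=?,low[2]=?,low[3]=?,low[4]=?,low[5]=?,low[6]=?,low[7]=?); scc=(scc[0]=0,scc[1]=?,scc[2]=?,scc[3]=?,scc[4]=?,scc[5]=?,scc[6]=?,scc[7]=?)
step 2: low=(low[0]=0,low[1]=1,low[2]=?,low[3]=?,low[4]=?,low[5]=?,low[6]=?,low[7]=1); scc=(scc[0]=0,scc[1]=?,scc[2]=?,scc[3]=?,scc[4]=?,scc[5]=?,scc[6]=?,scc[7]=?)
step 3: low=(low[0]=0,low[1]=1,low[2]=?,low[3]=?,low[4]=?,low[5]=?,low[6]=?,low[7]=1); scc=(scc[0]=0,scc[1]=1,scc[2]=?,scc[3]=?,scc[4]=?,scc[5]=?,scc[6]=?,scc[7]=1)
step 4: low=(low[0]=0,low[1]=1,low[2]=3,low[3]=?,low[4]=?,low[5]=?,low[6]=?,low[7]=1); scc=(scc[0]=0,scc[1]=1,scc[2]=2,scc[3]=?,scc[4]=?,scc[5]=?,scc[6]=?,scc[7]=1)
step 5: low=(low[0]=0,low[1]=1,low[2]=3,low[3]=4,low[4]=?,low[5]=?,low[6]=?,low[7]=1); scc=(scc[0]=0,scc[1]=1,scc[2]=2,scc[3]=3,scc[4]=?,scc[5]=?,scc[6]=?,scc[7]=1)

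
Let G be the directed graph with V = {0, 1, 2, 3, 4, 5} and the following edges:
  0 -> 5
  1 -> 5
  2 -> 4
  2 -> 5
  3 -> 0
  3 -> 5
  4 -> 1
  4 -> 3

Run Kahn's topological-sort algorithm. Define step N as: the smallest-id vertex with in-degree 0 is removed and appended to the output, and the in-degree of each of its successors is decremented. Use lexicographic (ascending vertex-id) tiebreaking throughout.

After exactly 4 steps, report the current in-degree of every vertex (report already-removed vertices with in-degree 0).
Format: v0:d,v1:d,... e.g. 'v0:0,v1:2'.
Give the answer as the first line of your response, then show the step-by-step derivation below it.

v0:0,v1:0,v2:0,v3:0,v4:0,v5:1

step 1: output 2; order=[2]; indeg=(1,1,0,1,0,3)
step 2: output 4; order=[2,4]; indeg=(1,0,0,0,0,3)
step 3: output 1; order=[2,4,1]; indeg=(1,0,0,0,0,2)
step 4: output 3; order=[2,4,1,3]; indeg=(0,0,0,0,0,1)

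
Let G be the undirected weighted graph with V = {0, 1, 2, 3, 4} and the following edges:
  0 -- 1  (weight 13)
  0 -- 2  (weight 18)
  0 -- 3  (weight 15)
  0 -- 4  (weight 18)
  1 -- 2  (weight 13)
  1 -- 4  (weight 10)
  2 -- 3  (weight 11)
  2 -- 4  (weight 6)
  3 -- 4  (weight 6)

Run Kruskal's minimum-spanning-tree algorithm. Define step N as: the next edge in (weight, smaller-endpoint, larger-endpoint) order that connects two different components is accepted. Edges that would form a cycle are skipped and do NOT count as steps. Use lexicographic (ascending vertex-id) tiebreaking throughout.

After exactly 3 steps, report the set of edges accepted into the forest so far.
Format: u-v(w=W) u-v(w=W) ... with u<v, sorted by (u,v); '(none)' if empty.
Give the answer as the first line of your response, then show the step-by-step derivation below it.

1-4(w=10) 2-4(w=6) 3-4(w=6)

step 1: add edge 2-4 (w=6); MST = {2-4(w=6)}
step 2: add edge 3-4 (w=6); MST = {2-4(w=6) 3-4(w=6)}
step 3: add edge 1-4 (w=10); MST = {1-4(w=10) 2-4(w=6) 3-4(w=6)}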